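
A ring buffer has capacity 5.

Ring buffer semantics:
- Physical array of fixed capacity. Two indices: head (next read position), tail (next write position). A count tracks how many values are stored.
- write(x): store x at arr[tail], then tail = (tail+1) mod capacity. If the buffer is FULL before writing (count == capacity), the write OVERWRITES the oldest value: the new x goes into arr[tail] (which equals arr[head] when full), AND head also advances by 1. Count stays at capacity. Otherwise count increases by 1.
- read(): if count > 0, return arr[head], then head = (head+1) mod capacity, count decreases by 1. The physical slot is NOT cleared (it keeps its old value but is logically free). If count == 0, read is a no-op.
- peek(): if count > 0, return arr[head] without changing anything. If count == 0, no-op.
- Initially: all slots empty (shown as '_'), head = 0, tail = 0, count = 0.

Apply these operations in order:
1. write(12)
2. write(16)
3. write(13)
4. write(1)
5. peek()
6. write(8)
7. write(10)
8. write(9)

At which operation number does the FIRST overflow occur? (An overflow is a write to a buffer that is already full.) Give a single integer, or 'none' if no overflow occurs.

Answer: 7

Derivation:
After op 1 (write(12)): arr=[12 _ _ _ _] head=0 tail=1 count=1
After op 2 (write(16)): arr=[12 16 _ _ _] head=0 tail=2 count=2
After op 3 (write(13)): arr=[12 16 13 _ _] head=0 tail=3 count=3
After op 4 (write(1)): arr=[12 16 13 1 _] head=0 tail=4 count=4
After op 5 (peek()): arr=[12 16 13 1 _] head=0 tail=4 count=4
After op 6 (write(8)): arr=[12 16 13 1 8] head=0 tail=0 count=5
After op 7 (write(10)): arr=[10 16 13 1 8] head=1 tail=1 count=5
After op 8 (write(9)): arr=[10 9 13 1 8] head=2 tail=2 count=5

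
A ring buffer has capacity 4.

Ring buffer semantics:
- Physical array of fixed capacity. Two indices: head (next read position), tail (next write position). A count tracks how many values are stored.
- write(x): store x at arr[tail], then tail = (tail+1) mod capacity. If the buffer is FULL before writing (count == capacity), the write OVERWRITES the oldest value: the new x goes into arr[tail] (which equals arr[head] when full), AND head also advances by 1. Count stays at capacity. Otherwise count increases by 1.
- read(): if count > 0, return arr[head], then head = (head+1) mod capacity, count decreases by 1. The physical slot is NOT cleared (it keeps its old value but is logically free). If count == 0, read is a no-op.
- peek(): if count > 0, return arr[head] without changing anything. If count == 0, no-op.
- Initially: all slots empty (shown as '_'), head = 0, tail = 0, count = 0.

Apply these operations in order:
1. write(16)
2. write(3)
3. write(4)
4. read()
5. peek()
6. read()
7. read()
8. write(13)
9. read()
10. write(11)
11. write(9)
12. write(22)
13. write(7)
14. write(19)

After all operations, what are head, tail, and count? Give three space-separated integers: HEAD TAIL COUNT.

After op 1 (write(16)): arr=[16 _ _ _] head=0 tail=1 count=1
After op 2 (write(3)): arr=[16 3 _ _] head=0 tail=2 count=2
After op 3 (write(4)): arr=[16 3 4 _] head=0 tail=3 count=3
After op 4 (read()): arr=[16 3 4 _] head=1 tail=3 count=2
After op 5 (peek()): arr=[16 3 4 _] head=1 tail=3 count=2
After op 6 (read()): arr=[16 3 4 _] head=2 tail=3 count=1
After op 7 (read()): arr=[16 3 4 _] head=3 tail=3 count=0
After op 8 (write(13)): arr=[16 3 4 13] head=3 tail=0 count=1
After op 9 (read()): arr=[16 3 4 13] head=0 tail=0 count=0
After op 10 (write(11)): arr=[11 3 4 13] head=0 tail=1 count=1
After op 11 (write(9)): arr=[11 9 4 13] head=0 tail=2 count=2
After op 12 (write(22)): arr=[11 9 22 13] head=0 tail=3 count=3
After op 13 (write(7)): arr=[11 9 22 7] head=0 tail=0 count=4
After op 14 (write(19)): arr=[19 9 22 7] head=1 tail=1 count=4

Answer: 1 1 4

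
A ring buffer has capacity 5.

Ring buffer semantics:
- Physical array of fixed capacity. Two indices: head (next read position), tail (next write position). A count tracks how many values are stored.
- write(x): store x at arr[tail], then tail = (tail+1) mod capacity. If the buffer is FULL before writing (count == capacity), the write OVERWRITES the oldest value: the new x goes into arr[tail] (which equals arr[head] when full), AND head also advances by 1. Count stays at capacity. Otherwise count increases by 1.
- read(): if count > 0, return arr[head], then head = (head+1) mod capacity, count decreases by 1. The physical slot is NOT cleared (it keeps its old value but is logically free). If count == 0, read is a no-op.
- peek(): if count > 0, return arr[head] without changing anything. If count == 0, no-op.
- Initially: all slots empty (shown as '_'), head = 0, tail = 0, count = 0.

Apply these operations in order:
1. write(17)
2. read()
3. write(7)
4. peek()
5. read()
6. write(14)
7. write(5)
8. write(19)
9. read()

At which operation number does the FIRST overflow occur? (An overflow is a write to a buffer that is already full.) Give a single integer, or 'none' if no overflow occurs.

Answer: none

Derivation:
After op 1 (write(17)): arr=[17 _ _ _ _] head=0 tail=1 count=1
After op 2 (read()): arr=[17 _ _ _ _] head=1 tail=1 count=0
After op 3 (write(7)): arr=[17 7 _ _ _] head=1 tail=2 count=1
After op 4 (peek()): arr=[17 7 _ _ _] head=1 tail=2 count=1
After op 5 (read()): arr=[17 7 _ _ _] head=2 tail=2 count=0
After op 6 (write(14)): arr=[17 7 14 _ _] head=2 tail=3 count=1
After op 7 (write(5)): arr=[17 7 14 5 _] head=2 tail=4 count=2
After op 8 (write(19)): arr=[17 7 14 5 19] head=2 tail=0 count=3
After op 9 (read()): arr=[17 7 14 5 19] head=3 tail=0 count=2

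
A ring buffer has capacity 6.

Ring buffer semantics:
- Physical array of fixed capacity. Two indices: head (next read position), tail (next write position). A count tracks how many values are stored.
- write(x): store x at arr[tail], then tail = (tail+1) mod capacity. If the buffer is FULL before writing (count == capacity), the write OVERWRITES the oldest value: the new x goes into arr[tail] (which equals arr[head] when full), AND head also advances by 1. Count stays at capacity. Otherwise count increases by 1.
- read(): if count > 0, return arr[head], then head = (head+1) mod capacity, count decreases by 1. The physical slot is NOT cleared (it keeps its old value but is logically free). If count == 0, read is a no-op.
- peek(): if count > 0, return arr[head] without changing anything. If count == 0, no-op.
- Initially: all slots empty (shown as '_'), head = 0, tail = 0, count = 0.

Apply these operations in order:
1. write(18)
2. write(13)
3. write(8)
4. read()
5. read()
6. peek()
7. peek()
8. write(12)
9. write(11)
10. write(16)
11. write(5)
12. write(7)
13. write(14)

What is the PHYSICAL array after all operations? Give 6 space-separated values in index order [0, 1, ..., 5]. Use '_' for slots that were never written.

After op 1 (write(18)): arr=[18 _ _ _ _ _] head=0 tail=1 count=1
After op 2 (write(13)): arr=[18 13 _ _ _ _] head=0 tail=2 count=2
After op 3 (write(8)): arr=[18 13 8 _ _ _] head=0 tail=3 count=3
After op 4 (read()): arr=[18 13 8 _ _ _] head=1 tail=3 count=2
After op 5 (read()): arr=[18 13 8 _ _ _] head=2 tail=3 count=1
After op 6 (peek()): arr=[18 13 8 _ _ _] head=2 tail=3 count=1
After op 7 (peek()): arr=[18 13 8 _ _ _] head=2 tail=3 count=1
After op 8 (write(12)): arr=[18 13 8 12 _ _] head=2 tail=4 count=2
After op 9 (write(11)): arr=[18 13 8 12 11 _] head=2 tail=5 count=3
After op 10 (write(16)): arr=[18 13 8 12 11 16] head=2 tail=0 count=4
After op 11 (write(5)): arr=[5 13 8 12 11 16] head=2 tail=1 count=5
After op 12 (write(7)): arr=[5 7 8 12 11 16] head=2 tail=2 count=6
After op 13 (write(14)): arr=[5 7 14 12 11 16] head=3 tail=3 count=6

Answer: 5 7 14 12 11 16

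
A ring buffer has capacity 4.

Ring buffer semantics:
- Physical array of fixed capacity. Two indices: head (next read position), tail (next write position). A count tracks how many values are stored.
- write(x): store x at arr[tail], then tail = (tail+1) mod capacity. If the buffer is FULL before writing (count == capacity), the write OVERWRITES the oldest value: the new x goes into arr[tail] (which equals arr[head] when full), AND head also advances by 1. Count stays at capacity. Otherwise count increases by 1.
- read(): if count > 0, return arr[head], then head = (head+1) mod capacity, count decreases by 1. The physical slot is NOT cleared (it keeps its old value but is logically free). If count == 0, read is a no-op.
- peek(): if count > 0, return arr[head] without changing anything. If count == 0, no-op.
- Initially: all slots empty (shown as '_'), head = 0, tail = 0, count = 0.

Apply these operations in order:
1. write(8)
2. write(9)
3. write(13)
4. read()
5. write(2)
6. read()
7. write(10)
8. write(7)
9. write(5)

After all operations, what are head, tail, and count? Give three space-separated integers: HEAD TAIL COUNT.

After op 1 (write(8)): arr=[8 _ _ _] head=0 tail=1 count=1
After op 2 (write(9)): arr=[8 9 _ _] head=0 tail=2 count=2
After op 3 (write(13)): arr=[8 9 13 _] head=0 tail=3 count=3
After op 4 (read()): arr=[8 9 13 _] head=1 tail=3 count=2
After op 5 (write(2)): arr=[8 9 13 2] head=1 tail=0 count=3
After op 6 (read()): arr=[8 9 13 2] head=2 tail=0 count=2
After op 7 (write(10)): arr=[10 9 13 2] head=2 tail=1 count=3
After op 8 (write(7)): arr=[10 7 13 2] head=2 tail=2 count=4
After op 9 (write(5)): arr=[10 7 5 2] head=3 tail=3 count=4

Answer: 3 3 4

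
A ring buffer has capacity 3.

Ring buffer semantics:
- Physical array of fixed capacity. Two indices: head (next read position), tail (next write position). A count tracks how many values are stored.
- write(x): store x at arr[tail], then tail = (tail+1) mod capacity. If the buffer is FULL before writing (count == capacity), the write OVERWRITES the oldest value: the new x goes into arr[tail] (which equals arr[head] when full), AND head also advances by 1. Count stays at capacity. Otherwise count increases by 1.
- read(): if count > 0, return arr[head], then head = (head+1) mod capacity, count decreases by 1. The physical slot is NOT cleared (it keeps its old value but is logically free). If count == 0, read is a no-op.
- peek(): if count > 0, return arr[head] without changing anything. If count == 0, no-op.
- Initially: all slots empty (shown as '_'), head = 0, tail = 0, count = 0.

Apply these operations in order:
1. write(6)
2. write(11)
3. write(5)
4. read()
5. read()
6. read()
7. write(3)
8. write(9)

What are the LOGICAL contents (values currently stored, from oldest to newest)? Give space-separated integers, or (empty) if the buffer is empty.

After op 1 (write(6)): arr=[6 _ _] head=0 tail=1 count=1
After op 2 (write(11)): arr=[6 11 _] head=0 tail=2 count=2
After op 3 (write(5)): arr=[6 11 5] head=0 tail=0 count=3
After op 4 (read()): arr=[6 11 5] head=1 tail=0 count=2
After op 5 (read()): arr=[6 11 5] head=2 tail=0 count=1
After op 6 (read()): arr=[6 11 5] head=0 tail=0 count=0
After op 7 (write(3)): arr=[3 11 5] head=0 tail=1 count=1
After op 8 (write(9)): arr=[3 9 5] head=0 tail=2 count=2

Answer: 3 9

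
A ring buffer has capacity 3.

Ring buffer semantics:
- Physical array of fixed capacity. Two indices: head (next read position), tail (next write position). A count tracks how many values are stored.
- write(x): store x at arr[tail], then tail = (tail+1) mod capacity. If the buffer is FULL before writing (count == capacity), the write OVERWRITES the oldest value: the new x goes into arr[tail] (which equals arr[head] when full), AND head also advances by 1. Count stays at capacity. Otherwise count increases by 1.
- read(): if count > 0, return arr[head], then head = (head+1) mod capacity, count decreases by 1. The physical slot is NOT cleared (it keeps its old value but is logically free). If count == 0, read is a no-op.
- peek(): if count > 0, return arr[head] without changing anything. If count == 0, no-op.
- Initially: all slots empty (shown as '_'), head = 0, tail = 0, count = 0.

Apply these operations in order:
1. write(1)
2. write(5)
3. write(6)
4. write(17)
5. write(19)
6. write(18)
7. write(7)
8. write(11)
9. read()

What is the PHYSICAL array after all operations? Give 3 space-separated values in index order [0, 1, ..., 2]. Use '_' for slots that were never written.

After op 1 (write(1)): arr=[1 _ _] head=0 tail=1 count=1
After op 2 (write(5)): arr=[1 5 _] head=0 tail=2 count=2
After op 3 (write(6)): arr=[1 5 6] head=0 tail=0 count=3
After op 4 (write(17)): arr=[17 5 6] head=1 tail=1 count=3
After op 5 (write(19)): arr=[17 19 6] head=2 tail=2 count=3
After op 6 (write(18)): arr=[17 19 18] head=0 tail=0 count=3
After op 7 (write(7)): arr=[7 19 18] head=1 tail=1 count=3
After op 8 (write(11)): arr=[7 11 18] head=2 tail=2 count=3
After op 9 (read()): arr=[7 11 18] head=0 tail=2 count=2

Answer: 7 11 18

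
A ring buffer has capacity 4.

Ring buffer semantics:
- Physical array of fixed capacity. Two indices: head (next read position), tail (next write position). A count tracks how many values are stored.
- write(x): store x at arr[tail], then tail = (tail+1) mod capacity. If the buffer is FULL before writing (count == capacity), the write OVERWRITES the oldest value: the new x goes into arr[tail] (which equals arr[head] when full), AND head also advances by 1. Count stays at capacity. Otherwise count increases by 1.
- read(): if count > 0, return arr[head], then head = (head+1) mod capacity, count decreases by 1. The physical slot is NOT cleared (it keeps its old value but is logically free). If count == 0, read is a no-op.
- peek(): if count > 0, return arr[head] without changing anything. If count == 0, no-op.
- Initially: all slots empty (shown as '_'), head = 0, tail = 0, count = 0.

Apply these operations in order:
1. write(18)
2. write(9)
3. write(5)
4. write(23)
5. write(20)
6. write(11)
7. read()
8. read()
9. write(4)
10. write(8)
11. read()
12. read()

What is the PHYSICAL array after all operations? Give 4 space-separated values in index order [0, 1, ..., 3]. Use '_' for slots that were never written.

After op 1 (write(18)): arr=[18 _ _ _] head=0 tail=1 count=1
After op 2 (write(9)): arr=[18 9 _ _] head=0 tail=2 count=2
After op 3 (write(5)): arr=[18 9 5 _] head=0 tail=3 count=3
After op 4 (write(23)): arr=[18 9 5 23] head=0 tail=0 count=4
After op 5 (write(20)): arr=[20 9 5 23] head=1 tail=1 count=4
After op 6 (write(11)): arr=[20 11 5 23] head=2 tail=2 count=4
After op 7 (read()): arr=[20 11 5 23] head=3 tail=2 count=3
After op 8 (read()): arr=[20 11 5 23] head=0 tail=2 count=2
After op 9 (write(4)): arr=[20 11 4 23] head=0 tail=3 count=3
After op 10 (write(8)): arr=[20 11 4 8] head=0 tail=0 count=4
After op 11 (read()): arr=[20 11 4 8] head=1 tail=0 count=3
After op 12 (read()): arr=[20 11 4 8] head=2 tail=0 count=2

Answer: 20 11 4 8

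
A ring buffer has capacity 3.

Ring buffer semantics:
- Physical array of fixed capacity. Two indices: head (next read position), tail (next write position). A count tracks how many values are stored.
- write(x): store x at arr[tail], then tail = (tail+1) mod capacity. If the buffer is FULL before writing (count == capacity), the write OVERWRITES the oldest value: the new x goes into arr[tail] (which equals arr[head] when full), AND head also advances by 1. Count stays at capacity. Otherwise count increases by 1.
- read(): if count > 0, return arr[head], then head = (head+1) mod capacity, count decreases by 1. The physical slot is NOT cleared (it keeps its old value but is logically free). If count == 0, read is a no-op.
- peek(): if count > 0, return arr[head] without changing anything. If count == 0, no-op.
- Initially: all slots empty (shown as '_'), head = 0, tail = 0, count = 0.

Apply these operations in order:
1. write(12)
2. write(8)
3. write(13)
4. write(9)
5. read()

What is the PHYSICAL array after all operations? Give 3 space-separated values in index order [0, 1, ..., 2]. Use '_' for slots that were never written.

After op 1 (write(12)): arr=[12 _ _] head=0 tail=1 count=1
After op 2 (write(8)): arr=[12 8 _] head=0 tail=2 count=2
After op 3 (write(13)): arr=[12 8 13] head=0 tail=0 count=3
After op 4 (write(9)): arr=[9 8 13] head=1 tail=1 count=3
After op 5 (read()): arr=[9 8 13] head=2 tail=1 count=2

Answer: 9 8 13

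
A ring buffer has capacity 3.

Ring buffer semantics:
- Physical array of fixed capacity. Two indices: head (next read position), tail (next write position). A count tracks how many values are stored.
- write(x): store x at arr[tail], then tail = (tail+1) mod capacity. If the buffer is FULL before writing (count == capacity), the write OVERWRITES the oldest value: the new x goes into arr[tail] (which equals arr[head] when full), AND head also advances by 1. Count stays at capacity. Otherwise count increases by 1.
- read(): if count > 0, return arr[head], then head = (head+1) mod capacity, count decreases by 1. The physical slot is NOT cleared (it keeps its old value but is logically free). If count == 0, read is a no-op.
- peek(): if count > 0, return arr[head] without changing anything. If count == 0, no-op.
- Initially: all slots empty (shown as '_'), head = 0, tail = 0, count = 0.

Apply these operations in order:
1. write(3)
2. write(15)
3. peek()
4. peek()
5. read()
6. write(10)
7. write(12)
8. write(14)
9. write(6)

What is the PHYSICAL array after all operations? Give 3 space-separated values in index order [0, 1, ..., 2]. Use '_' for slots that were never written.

Answer: 12 14 6

Derivation:
After op 1 (write(3)): arr=[3 _ _] head=0 tail=1 count=1
After op 2 (write(15)): arr=[3 15 _] head=0 tail=2 count=2
After op 3 (peek()): arr=[3 15 _] head=0 tail=2 count=2
After op 4 (peek()): arr=[3 15 _] head=0 tail=2 count=2
After op 5 (read()): arr=[3 15 _] head=1 tail=2 count=1
After op 6 (write(10)): arr=[3 15 10] head=1 tail=0 count=2
After op 7 (write(12)): arr=[12 15 10] head=1 tail=1 count=3
After op 8 (write(14)): arr=[12 14 10] head=2 tail=2 count=3
After op 9 (write(6)): arr=[12 14 6] head=0 tail=0 count=3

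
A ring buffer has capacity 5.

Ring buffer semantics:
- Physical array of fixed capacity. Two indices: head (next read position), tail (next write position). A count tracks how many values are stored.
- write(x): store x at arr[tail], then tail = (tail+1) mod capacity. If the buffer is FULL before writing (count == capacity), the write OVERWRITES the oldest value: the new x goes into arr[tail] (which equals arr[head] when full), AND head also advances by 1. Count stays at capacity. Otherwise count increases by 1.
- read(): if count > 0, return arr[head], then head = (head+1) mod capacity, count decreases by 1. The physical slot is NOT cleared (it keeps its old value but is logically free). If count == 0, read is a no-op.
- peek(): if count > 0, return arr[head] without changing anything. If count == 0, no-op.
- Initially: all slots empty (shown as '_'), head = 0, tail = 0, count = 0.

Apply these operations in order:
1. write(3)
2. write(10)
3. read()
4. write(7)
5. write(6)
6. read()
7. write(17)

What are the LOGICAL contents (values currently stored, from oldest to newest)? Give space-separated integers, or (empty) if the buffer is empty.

Answer: 7 6 17

Derivation:
After op 1 (write(3)): arr=[3 _ _ _ _] head=0 tail=1 count=1
After op 2 (write(10)): arr=[3 10 _ _ _] head=0 tail=2 count=2
After op 3 (read()): arr=[3 10 _ _ _] head=1 tail=2 count=1
After op 4 (write(7)): arr=[3 10 7 _ _] head=1 tail=3 count=2
After op 5 (write(6)): arr=[3 10 7 6 _] head=1 tail=4 count=3
After op 6 (read()): arr=[3 10 7 6 _] head=2 tail=4 count=2
After op 7 (write(17)): arr=[3 10 7 6 17] head=2 tail=0 count=3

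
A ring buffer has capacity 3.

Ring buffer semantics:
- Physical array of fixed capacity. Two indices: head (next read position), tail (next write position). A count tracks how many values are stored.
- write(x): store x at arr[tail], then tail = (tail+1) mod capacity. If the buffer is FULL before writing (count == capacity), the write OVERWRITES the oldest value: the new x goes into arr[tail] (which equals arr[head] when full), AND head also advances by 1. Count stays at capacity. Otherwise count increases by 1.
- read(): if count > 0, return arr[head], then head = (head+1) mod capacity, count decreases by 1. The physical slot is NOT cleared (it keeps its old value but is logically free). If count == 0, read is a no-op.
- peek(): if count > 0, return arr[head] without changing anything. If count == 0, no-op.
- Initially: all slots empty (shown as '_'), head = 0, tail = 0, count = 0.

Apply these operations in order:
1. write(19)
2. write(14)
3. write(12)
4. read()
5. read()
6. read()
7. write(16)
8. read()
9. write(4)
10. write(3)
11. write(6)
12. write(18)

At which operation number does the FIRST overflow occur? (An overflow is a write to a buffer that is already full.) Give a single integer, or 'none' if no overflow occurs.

Answer: 12

Derivation:
After op 1 (write(19)): arr=[19 _ _] head=0 tail=1 count=1
After op 2 (write(14)): arr=[19 14 _] head=0 tail=2 count=2
After op 3 (write(12)): arr=[19 14 12] head=0 tail=0 count=3
After op 4 (read()): arr=[19 14 12] head=1 tail=0 count=2
After op 5 (read()): arr=[19 14 12] head=2 tail=0 count=1
After op 6 (read()): arr=[19 14 12] head=0 tail=0 count=0
After op 7 (write(16)): arr=[16 14 12] head=0 tail=1 count=1
After op 8 (read()): arr=[16 14 12] head=1 tail=1 count=0
After op 9 (write(4)): arr=[16 4 12] head=1 tail=2 count=1
After op 10 (write(3)): arr=[16 4 3] head=1 tail=0 count=2
After op 11 (write(6)): arr=[6 4 3] head=1 tail=1 count=3
After op 12 (write(18)): arr=[6 18 3] head=2 tail=2 count=3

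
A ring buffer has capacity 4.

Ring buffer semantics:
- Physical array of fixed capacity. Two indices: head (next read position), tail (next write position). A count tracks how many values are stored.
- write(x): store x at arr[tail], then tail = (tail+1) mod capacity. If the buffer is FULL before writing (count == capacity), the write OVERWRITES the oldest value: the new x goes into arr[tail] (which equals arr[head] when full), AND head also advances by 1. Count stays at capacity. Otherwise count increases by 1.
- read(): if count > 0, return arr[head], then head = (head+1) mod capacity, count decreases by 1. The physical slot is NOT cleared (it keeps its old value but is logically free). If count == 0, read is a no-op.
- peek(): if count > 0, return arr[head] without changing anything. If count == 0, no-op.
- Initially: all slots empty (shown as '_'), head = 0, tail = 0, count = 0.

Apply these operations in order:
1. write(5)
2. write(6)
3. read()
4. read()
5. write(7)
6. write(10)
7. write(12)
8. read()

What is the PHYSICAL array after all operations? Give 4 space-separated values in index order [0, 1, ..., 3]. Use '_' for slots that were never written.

Answer: 12 6 7 10

Derivation:
After op 1 (write(5)): arr=[5 _ _ _] head=0 tail=1 count=1
After op 2 (write(6)): arr=[5 6 _ _] head=0 tail=2 count=2
After op 3 (read()): arr=[5 6 _ _] head=1 tail=2 count=1
After op 4 (read()): arr=[5 6 _ _] head=2 tail=2 count=0
After op 5 (write(7)): arr=[5 6 7 _] head=2 tail=3 count=1
After op 6 (write(10)): arr=[5 6 7 10] head=2 tail=0 count=2
After op 7 (write(12)): arr=[12 6 7 10] head=2 tail=1 count=3
After op 8 (read()): arr=[12 6 7 10] head=3 tail=1 count=2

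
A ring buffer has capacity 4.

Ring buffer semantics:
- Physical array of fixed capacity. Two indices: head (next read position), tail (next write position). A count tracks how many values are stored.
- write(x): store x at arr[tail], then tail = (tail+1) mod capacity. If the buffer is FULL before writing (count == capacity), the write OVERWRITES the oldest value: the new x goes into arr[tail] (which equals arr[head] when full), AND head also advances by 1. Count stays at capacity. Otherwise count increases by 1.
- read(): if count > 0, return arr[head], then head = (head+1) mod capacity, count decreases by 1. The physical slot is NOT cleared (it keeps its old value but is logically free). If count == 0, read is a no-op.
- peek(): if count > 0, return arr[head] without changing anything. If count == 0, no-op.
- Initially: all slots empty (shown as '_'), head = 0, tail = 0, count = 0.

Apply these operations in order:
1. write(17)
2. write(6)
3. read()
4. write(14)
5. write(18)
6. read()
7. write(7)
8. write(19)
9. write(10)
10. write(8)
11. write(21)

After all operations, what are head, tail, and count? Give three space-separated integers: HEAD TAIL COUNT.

Answer: 1 1 4

Derivation:
After op 1 (write(17)): arr=[17 _ _ _] head=0 tail=1 count=1
After op 2 (write(6)): arr=[17 6 _ _] head=0 tail=2 count=2
After op 3 (read()): arr=[17 6 _ _] head=1 tail=2 count=1
After op 4 (write(14)): arr=[17 6 14 _] head=1 tail=3 count=2
After op 5 (write(18)): arr=[17 6 14 18] head=1 tail=0 count=3
After op 6 (read()): arr=[17 6 14 18] head=2 tail=0 count=2
After op 7 (write(7)): arr=[7 6 14 18] head=2 tail=1 count=3
After op 8 (write(19)): arr=[7 19 14 18] head=2 tail=2 count=4
After op 9 (write(10)): arr=[7 19 10 18] head=3 tail=3 count=4
After op 10 (write(8)): arr=[7 19 10 8] head=0 tail=0 count=4
After op 11 (write(21)): arr=[21 19 10 8] head=1 tail=1 count=4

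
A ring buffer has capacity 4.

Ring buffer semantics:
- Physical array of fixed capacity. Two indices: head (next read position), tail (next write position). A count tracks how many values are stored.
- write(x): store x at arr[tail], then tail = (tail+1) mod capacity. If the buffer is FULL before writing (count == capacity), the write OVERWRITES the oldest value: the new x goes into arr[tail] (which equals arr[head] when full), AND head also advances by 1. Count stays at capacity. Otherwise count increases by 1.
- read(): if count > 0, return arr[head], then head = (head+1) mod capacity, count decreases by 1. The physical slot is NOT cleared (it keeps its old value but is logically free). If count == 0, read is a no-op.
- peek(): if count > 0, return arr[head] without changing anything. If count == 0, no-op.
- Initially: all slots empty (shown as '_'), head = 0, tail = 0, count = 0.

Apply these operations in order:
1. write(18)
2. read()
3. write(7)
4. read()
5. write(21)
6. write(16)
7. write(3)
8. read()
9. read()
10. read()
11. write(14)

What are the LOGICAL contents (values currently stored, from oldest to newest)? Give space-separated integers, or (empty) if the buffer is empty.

Answer: 14

Derivation:
After op 1 (write(18)): arr=[18 _ _ _] head=0 tail=1 count=1
After op 2 (read()): arr=[18 _ _ _] head=1 tail=1 count=0
After op 3 (write(7)): arr=[18 7 _ _] head=1 tail=2 count=1
After op 4 (read()): arr=[18 7 _ _] head=2 tail=2 count=0
After op 5 (write(21)): arr=[18 7 21 _] head=2 tail=3 count=1
After op 6 (write(16)): arr=[18 7 21 16] head=2 tail=0 count=2
After op 7 (write(3)): arr=[3 7 21 16] head=2 tail=1 count=3
After op 8 (read()): arr=[3 7 21 16] head=3 tail=1 count=2
After op 9 (read()): arr=[3 7 21 16] head=0 tail=1 count=1
After op 10 (read()): arr=[3 7 21 16] head=1 tail=1 count=0
After op 11 (write(14)): arr=[3 14 21 16] head=1 tail=2 count=1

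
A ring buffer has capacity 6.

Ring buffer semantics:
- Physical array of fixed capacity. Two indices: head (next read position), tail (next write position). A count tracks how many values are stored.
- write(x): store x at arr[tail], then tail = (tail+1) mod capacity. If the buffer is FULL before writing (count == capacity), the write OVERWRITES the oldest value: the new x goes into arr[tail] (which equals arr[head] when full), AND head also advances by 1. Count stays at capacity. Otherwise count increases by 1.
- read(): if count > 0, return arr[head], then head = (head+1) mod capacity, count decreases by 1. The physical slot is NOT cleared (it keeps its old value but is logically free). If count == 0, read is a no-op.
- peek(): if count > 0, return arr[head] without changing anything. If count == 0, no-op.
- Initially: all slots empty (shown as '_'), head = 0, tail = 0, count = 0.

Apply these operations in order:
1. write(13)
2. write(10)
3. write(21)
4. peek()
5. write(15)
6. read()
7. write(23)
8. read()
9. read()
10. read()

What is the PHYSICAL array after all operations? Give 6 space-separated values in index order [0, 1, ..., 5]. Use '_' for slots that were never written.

After op 1 (write(13)): arr=[13 _ _ _ _ _] head=0 tail=1 count=1
After op 2 (write(10)): arr=[13 10 _ _ _ _] head=0 tail=2 count=2
After op 3 (write(21)): arr=[13 10 21 _ _ _] head=0 tail=3 count=3
After op 4 (peek()): arr=[13 10 21 _ _ _] head=0 tail=3 count=3
After op 5 (write(15)): arr=[13 10 21 15 _ _] head=0 tail=4 count=4
After op 6 (read()): arr=[13 10 21 15 _ _] head=1 tail=4 count=3
After op 7 (write(23)): arr=[13 10 21 15 23 _] head=1 tail=5 count=4
After op 8 (read()): arr=[13 10 21 15 23 _] head=2 tail=5 count=3
After op 9 (read()): arr=[13 10 21 15 23 _] head=3 tail=5 count=2
After op 10 (read()): arr=[13 10 21 15 23 _] head=4 tail=5 count=1

Answer: 13 10 21 15 23 _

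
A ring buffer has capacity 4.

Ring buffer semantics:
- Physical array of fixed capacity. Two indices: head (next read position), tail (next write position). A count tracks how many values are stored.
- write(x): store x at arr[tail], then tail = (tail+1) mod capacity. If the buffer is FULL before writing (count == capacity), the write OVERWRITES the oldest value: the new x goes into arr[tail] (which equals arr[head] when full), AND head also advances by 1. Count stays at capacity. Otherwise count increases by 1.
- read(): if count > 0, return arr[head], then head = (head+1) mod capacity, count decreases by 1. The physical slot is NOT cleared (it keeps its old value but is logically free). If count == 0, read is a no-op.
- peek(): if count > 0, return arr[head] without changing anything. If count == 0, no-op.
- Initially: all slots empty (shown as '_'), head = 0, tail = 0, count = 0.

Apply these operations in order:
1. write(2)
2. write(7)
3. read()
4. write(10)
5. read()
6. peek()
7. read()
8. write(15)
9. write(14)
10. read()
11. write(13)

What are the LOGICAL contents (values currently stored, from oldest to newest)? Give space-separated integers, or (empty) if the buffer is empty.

Answer: 14 13

Derivation:
After op 1 (write(2)): arr=[2 _ _ _] head=0 tail=1 count=1
After op 2 (write(7)): arr=[2 7 _ _] head=0 tail=2 count=2
After op 3 (read()): arr=[2 7 _ _] head=1 tail=2 count=1
After op 4 (write(10)): arr=[2 7 10 _] head=1 tail=3 count=2
After op 5 (read()): arr=[2 7 10 _] head=2 tail=3 count=1
After op 6 (peek()): arr=[2 7 10 _] head=2 tail=3 count=1
After op 7 (read()): arr=[2 7 10 _] head=3 tail=3 count=0
After op 8 (write(15)): arr=[2 7 10 15] head=3 tail=0 count=1
After op 9 (write(14)): arr=[14 7 10 15] head=3 tail=1 count=2
After op 10 (read()): arr=[14 7 10 15] head=0 tail=1 count=1
After op 11 (write(13)): arr=[14 13 10 15] head=0 tail=2 count=2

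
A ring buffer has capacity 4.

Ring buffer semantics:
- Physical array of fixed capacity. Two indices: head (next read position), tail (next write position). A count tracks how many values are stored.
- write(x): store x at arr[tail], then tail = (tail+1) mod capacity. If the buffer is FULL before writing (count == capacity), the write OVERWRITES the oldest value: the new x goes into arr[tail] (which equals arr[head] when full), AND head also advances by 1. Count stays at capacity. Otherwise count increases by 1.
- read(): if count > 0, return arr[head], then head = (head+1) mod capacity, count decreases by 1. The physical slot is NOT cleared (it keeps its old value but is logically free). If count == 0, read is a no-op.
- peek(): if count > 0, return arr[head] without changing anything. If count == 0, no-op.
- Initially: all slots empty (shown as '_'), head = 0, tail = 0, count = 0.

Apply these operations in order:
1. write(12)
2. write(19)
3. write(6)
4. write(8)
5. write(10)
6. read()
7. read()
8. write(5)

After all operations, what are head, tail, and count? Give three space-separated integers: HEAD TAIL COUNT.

Answer: 3 2 3

Derivation:
After op 1 (write(12)): arr=[12 _ _ _] head=0 tail=1 count=1
After op 2 (write(19)): arr=[12 19 _ _] head=0 tail=2 count=2
After op 3 (write(6)): arr=[12 19 6 _] head=0 tail=3 count=3
After op 4 (write(8)): arr=[12 19 6 8] head=0 tail=0 count=4
After op 5 (write(10)): arr=[10 19 6 8] head=1 tail=1 count=4
After op 6 (read()): arr=[10 19 6 8] head=2 tail=1 count=3
After op 7 (read()): arr=[10 19 6 8] head=3 tail=1 count=2
After op 8 (write(5)): arr=[10 5 6 8] head=3 tail=2 count=3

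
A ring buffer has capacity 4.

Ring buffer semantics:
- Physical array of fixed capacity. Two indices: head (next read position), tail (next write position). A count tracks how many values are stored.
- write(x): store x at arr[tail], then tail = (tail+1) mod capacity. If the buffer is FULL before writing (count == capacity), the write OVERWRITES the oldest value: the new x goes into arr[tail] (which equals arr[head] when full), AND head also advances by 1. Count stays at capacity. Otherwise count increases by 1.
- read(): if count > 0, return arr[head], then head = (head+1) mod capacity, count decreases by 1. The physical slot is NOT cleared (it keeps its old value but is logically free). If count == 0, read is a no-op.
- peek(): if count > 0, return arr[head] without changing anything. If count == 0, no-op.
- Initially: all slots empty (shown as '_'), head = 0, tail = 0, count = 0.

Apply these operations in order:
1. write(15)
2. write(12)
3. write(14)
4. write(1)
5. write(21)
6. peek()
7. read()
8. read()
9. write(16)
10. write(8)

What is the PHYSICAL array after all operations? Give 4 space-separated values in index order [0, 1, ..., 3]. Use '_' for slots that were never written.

After op 1 (write(15)): arr=[15 _ _ _] head=0 tail=1 count=1
After op 2 (write(12)): arr=[15 12 _ _] head=0 tail=2 count=2
After op 3 (write(14)): arr=[15 12 14 _] head=0 tail=3 count=3
After op 4 (write(1)): arr=[15 12 14 1] head=0 tail=0 count=4
After op 5 (write(21)): arr=[21 12 14 1] head=1 tail=1 count=4
After op 6 (peek()): arr=[21 12 14 1] head=1 tail=1 count=4
After op 7 (read()): arr=[21 12 14 1] head=2 tail=1 count=3
After op 8 (read()): arr=[21 12 14 1] head=3 tail=1 count=2
After op 9 (write(16)): arr=[21 16 14 1] head=3 tail=2 count=3
After op 10 (write(8)): arr=[21 16 8 1] head=3 tail=3 count=4

Answer: 21 16 8 1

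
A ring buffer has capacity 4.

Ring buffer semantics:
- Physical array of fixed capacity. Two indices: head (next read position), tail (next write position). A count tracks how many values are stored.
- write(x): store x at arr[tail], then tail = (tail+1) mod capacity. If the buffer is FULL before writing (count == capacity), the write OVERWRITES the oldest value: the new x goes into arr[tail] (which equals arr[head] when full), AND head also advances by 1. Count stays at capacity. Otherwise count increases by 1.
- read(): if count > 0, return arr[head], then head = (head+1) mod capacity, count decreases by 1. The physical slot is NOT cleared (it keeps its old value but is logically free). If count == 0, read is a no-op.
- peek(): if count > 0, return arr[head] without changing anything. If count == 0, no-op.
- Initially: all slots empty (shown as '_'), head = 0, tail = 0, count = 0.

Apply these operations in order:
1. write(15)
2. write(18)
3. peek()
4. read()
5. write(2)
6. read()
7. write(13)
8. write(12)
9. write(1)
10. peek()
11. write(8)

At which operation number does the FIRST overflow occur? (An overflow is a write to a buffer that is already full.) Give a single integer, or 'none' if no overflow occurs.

Answer: 11

Derivation:
After op 1 (write(15)): arr=[15 _ _ _] head=0 tail=1 count=1
After op 2 (write(18)): arr=[15 18 _ _] head=0 tail=2 count=2
After op 3 (peek()): arr=[15 18 _ _] head=0 tail=2 count=2
After op 4 (read()): arr=[15 18 _ _] head=1 tail=2 count=1
After op 5 (write(2)): arr=[15 18 2 _] head=1 tail=3 count=2
After op 6 (read()): arr=[15 18 2 _] head=2 tail=3 count=1
After op 7 (write(13)): arr=[15 18 2 13] head=2 tail=0 count=2
After op 8 (write(12)): arr=[12 18 2 13] head=2 tail=1 count=3
After op 9 (write(1)): arr=[12 1 2 13] head=2 tail=2 count=4
After op 10 (peek()): arr=[12 1 2 13] head=2 tail=2 count=4
After op 11 (write(8)): arr=[12 1 8 13] head=3 tail=3 count=4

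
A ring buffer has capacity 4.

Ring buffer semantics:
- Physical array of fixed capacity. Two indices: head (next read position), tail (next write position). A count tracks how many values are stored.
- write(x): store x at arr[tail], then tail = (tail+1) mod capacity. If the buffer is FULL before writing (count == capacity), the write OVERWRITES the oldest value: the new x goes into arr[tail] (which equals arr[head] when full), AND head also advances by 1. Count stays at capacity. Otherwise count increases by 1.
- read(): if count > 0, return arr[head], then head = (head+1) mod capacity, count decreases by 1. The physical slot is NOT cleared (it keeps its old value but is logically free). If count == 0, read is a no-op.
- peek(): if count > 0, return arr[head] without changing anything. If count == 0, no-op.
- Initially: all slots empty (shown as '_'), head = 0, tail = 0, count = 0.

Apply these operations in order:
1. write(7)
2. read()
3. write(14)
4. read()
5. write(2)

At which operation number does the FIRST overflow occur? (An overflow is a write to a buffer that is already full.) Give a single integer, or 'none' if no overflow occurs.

Answer: none

Derivation:
After op 1 (write(7)): arr=[7 _ _ _] head=0 tail=1 count=1
After op 2 (read()): arr=[7 _ _ _] head=1 tail=1 count=0
After op 3 (write(14)): arr=[7 14 _ _] head=1 tail=2 count=1
After op 4 (read()): arr=[7 14 _ _] head=2 tail=2 count=0
After op 5 (write(2)): arr=[7 14 2 _] head=2 tail=3 count=1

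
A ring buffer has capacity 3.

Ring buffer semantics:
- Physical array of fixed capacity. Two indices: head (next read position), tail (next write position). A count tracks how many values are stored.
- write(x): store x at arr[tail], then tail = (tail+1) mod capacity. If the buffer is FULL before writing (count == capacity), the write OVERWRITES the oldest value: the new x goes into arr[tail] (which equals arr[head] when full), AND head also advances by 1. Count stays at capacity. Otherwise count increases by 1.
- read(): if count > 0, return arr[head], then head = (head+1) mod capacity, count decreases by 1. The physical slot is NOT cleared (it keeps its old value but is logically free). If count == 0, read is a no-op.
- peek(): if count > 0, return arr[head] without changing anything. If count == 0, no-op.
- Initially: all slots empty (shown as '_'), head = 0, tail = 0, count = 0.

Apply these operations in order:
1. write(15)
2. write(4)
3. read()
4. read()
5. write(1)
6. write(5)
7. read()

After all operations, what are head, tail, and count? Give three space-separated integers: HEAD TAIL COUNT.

After op 1 (write(15)): arr=[15 _ _] head=0 tail=1 count=1
After op 2 (write(4)): arr=[15 4 _] head=0 tail=2 count=2
After op 3 (read()): arr=[15 4 _] head=1 tail=2 count=1
After op 4 (read()): arr=[15 4 _] head=2 tail=2 count=0
After op 5 (write(1)): arr=[15 4 1] head=2 tail=0 count=1
After op 6 (write(5)): arr=[5 4 1] head=2 tail=1 count=2
After op 7 (read()): arr=[5 4 1] head=0 tail=1 count=1

Answer: 0 1 1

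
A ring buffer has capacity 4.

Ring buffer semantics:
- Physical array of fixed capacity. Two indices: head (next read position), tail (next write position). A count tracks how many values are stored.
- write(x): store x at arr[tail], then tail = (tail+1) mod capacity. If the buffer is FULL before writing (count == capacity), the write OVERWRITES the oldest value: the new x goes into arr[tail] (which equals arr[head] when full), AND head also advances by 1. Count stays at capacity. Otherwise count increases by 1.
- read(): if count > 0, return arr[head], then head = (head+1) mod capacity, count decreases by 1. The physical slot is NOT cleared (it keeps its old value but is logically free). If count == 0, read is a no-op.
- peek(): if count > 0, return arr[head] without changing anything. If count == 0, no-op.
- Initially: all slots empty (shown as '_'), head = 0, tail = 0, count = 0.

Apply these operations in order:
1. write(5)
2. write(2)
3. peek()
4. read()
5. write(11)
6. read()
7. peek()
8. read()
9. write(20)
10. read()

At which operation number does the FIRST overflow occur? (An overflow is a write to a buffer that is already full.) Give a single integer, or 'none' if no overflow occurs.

Answer: none

Derivation:
After op 1 (write(5)): arr=[5 _ _ _] head=0 tail=1 count=1
After op 2 (write(2)): arr=[5 2 _ _] head=0 tail=2 count=2
After op 3 (peek()): arr=[5 2 _ _] head=0 tail=2 count=2
After op 4 (read()): arr=[5 2 _ _] head=1 tail=2 count=1
After op 5 (write(11)): arr=[5 2 11 _] head=1 tail=3 count=2
After op 6 (read()): arr=[5 2 11 _] head=2 tail=3 count=1
After op 7 (peek()): arr=[5 2 11 _] head=2 tail=3 count=1
After op 8 (read()): arr=[5 2 11 _] head=3 tail=3 count=0
After op 9 (write(20)): arr=[5 2 11 20] head=3 tail=0 count=1
After op 10 (read()): arr=[5 2 11 20] head=0 tail=0 count=0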